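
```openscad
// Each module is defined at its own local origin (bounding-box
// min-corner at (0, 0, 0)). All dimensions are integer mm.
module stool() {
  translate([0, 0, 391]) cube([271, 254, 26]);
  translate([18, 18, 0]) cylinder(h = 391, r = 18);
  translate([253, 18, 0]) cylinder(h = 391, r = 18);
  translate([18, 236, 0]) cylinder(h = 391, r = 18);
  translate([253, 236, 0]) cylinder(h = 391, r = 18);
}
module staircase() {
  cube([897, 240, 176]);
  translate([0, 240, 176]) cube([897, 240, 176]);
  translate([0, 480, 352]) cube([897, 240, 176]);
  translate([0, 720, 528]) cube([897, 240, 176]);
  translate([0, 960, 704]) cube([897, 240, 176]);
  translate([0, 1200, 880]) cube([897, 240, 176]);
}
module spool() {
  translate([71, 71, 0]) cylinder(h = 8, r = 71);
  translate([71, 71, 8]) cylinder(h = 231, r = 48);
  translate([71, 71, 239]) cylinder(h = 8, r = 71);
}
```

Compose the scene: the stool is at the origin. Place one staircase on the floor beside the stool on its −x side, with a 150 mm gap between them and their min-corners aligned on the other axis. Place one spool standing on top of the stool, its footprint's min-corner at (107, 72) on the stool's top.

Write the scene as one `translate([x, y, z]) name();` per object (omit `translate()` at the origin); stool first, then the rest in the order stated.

stool();
translate([-1047, 0, 0]) staircase();
translate([107, 72, 417]) spool();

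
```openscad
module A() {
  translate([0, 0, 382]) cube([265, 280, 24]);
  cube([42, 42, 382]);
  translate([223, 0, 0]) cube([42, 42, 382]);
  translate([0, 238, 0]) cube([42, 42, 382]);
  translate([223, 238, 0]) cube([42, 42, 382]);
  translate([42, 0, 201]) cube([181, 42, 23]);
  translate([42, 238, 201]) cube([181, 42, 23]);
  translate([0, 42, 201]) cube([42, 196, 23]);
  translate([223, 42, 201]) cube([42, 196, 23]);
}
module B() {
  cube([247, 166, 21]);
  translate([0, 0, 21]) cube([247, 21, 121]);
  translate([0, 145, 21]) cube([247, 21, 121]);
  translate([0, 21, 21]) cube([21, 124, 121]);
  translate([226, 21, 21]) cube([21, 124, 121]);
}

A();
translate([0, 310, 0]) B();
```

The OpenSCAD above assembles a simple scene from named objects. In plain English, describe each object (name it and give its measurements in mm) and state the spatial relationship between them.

A is a four-legged stool. The seat is 265×280 mm, 24 mm thick, top at z = 406 mm. It stands on four square legs, each 42×42 mm in cross-section, from z = 0 to the seat underside, each flush with a corner of the seat. Four stretchers, 42 mm wide and 23 mm tall, connect adjacent legs with their undersides at z = 201 mm, each running between the inner faces of the legs it joins and aligned with the legs' outer faces on the other axis.

B is an open-topped rectangular box: outside dimensions 247×166×142 mm, with a uniform wall and base thickness of 21 mm. The base is a full 247×166 slab on the floor; four walls sit on top of the base. The front and back walls (the −y and +y sides) span the full width; the two side walls fit between them.

The open box is on the floor beside the stool on its +y side.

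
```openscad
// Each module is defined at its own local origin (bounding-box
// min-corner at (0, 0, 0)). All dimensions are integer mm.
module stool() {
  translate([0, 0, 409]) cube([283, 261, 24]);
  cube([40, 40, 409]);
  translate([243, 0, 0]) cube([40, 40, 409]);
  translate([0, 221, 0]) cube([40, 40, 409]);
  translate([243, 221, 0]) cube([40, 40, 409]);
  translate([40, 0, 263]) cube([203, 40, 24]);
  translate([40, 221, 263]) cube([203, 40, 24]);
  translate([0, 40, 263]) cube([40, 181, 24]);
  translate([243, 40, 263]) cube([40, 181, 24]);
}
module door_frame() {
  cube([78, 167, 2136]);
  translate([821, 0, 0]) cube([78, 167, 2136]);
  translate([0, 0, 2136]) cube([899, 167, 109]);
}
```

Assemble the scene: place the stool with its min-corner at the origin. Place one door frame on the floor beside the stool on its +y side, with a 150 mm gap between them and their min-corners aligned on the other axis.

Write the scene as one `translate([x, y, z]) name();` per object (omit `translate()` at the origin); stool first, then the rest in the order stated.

stool();
translate([0, 411, 0]) door_frame();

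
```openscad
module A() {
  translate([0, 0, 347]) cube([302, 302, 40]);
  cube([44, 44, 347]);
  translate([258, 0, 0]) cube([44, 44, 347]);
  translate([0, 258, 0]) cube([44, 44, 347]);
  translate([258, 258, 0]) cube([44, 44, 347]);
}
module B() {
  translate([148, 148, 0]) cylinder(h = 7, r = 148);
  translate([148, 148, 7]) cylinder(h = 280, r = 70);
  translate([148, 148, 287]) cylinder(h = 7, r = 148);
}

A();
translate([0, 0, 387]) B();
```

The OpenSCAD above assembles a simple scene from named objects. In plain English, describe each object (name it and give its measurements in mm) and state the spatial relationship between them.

A is a four-legged stool. The seat is a 302×302×40 mm slab whose top surface is at z = 387 mm; four square legs, each 44×44 mm in cross-section, run from the floor (z = 0) to the underside of the seat, each flush with a corner of the seat.

B is a spool: two coaxial disc flanges of radius 148 mm and thickness 7 mm, joined by a core cylinder of radius 70 mm and height 280 mm. The lower flange rests on z = 0 and the three cylinders share a vertical axis.

The spool is on top of the stool.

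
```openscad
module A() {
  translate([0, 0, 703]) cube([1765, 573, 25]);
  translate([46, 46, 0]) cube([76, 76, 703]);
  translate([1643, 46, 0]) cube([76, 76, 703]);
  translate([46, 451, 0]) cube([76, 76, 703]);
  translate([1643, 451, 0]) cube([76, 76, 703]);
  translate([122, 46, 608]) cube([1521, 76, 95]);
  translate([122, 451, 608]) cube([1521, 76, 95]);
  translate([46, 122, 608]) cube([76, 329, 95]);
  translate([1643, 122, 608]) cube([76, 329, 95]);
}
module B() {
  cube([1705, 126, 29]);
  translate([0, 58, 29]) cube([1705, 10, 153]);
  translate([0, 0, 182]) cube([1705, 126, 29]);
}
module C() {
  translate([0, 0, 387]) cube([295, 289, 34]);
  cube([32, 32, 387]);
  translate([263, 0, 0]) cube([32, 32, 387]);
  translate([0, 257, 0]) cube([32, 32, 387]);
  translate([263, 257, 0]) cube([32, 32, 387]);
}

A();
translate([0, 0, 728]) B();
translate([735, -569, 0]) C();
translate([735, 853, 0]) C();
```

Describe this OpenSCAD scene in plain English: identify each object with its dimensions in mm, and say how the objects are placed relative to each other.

A is a table: top 1765 mm (x) × 573 mm (y), 25 mm thick, upper face at z = 728 mm, on four 76×76 mm square legs, each inset 46 mm from the nearest pair of top edges, running from z = 0 to the bottom of the top. Four apron rails, 76 mm thick and 95 mm tall, run between adjacent legs with their top edges flush with the underside of the top and their outer faces flush with the legs' outer faces.

B is an I-beam lying along x, 1705 mm long. Overall section height 211 mm. Two flanges 126 mm wide (y) and 29 mm thick, one on the floor and one at the top; a web 10 mm thick runs between them, centred on the flange width.

C is a four-legged stool. The seat is a 295×289×34 mm slab whose top surface is at z = 421 mm; four square legs, each 32×32 mm in cross-section, run from the floor (z = 0) to the underside of the seat, each flush with a corner of the seat.

The I-beam is on top of the table. Two stools sit around the table at the −y, +y sides.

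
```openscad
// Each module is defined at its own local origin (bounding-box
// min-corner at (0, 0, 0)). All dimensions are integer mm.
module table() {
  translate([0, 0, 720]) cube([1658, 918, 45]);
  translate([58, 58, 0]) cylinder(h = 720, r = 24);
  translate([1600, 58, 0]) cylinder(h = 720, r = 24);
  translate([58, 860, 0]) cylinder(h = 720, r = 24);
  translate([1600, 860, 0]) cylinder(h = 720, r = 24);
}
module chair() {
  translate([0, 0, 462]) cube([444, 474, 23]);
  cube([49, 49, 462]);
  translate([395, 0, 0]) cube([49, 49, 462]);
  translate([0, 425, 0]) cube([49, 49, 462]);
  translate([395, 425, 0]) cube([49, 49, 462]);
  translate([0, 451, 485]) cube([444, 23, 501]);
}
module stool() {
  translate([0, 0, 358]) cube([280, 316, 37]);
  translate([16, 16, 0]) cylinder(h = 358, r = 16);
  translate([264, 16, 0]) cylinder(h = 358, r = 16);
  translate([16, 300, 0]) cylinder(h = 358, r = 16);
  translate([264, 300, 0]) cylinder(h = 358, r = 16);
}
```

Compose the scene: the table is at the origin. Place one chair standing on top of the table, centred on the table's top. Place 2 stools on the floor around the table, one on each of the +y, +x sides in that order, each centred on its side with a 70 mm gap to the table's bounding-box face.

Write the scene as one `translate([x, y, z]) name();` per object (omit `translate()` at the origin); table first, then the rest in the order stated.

table();
translate([607, 222, 765]) chair();
translate([689, 988, 0]) stool();
translate([1728, 301, 0]) stool();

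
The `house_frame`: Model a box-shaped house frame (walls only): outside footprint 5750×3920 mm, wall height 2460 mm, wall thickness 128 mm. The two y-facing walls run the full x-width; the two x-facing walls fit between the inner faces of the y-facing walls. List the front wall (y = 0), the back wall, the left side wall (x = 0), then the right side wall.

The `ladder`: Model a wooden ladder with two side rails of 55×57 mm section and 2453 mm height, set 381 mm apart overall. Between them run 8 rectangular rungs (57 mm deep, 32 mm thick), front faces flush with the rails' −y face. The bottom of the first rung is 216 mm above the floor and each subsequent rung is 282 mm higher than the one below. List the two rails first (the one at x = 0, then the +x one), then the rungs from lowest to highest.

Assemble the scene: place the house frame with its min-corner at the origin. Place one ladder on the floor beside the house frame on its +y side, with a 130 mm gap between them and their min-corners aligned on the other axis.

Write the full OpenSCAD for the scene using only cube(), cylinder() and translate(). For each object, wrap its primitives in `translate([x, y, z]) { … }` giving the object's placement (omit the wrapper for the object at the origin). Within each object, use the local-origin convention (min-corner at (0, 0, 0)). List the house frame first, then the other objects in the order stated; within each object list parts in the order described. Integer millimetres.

cube([5750, 128, 2460]);
translate([0, 3792, 0]) cube([5750, 128, 2460]);
translate([0, 128, 0]) cube([128, 3664, 2460]);
translate([5622, 128, 0]) cube([128, 3664, 2460]);
translate([0, 4050, 0]) {
  cube([55, 57, 2453]);
  translate([326, 0, 0]) cube([55, 57, 2453]);
  translate([55, 0, 216]) cube([271, 57, 32]);
  translate([55, 0, 498]) cube([271, 57, 32]);
  translate([55, 0, 780]) cube([271, 57, 32]);
  translate([55, 0, 1062]) cube([271, 57, 32]);
  translate([55, 0, 1344]) cube([271, 57, 32]);
  translate([55, 0, 1626]) cube([271, 57, 32]);
  translate([55, 0, 1908]) cube([271, 57, 32]);
  translate([55, 0, 2190]) cube([271, 57, 32]);
}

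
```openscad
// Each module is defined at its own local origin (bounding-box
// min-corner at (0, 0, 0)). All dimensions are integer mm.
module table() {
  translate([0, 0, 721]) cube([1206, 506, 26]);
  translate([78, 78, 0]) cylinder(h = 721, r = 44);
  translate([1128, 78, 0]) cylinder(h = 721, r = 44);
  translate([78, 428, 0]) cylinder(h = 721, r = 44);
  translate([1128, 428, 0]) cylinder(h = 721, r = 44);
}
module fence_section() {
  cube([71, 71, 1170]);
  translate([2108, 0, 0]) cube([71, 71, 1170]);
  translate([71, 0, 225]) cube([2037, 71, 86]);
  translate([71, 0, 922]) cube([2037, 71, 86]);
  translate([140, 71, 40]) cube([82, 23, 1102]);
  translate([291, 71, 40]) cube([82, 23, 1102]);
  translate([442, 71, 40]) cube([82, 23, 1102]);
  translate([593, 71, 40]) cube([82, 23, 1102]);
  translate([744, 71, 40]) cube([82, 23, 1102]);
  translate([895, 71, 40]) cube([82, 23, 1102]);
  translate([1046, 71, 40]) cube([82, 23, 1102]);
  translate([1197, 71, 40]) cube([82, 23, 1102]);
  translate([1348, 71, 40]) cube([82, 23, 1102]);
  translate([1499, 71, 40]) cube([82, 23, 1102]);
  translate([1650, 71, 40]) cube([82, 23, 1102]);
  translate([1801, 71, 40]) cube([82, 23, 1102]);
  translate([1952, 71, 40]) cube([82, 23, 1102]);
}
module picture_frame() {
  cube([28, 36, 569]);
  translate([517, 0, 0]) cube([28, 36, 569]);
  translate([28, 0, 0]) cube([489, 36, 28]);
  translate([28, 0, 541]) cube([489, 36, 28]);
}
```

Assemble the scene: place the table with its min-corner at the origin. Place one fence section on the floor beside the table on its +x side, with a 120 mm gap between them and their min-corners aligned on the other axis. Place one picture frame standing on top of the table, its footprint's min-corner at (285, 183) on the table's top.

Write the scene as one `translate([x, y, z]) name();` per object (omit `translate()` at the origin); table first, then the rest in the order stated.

table();
translate([1326, 0, 0]) fence_section();
translate([285, 183, 747]) picture_frame();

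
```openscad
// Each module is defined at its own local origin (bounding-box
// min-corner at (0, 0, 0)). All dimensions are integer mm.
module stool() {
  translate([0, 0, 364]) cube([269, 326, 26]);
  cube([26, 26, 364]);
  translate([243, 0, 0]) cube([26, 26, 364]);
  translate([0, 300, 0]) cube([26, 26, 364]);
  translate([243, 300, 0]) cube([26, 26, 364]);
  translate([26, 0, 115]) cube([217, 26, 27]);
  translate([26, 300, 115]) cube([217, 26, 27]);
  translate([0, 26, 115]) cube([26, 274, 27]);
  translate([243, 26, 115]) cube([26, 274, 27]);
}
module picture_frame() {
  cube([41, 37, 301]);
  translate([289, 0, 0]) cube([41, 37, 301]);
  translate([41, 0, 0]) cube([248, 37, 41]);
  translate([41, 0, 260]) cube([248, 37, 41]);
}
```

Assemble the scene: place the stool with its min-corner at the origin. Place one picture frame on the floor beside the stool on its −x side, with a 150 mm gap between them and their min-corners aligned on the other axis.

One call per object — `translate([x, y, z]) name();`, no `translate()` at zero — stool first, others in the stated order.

stool();
translate([-480, 0, 0]) picture_frame();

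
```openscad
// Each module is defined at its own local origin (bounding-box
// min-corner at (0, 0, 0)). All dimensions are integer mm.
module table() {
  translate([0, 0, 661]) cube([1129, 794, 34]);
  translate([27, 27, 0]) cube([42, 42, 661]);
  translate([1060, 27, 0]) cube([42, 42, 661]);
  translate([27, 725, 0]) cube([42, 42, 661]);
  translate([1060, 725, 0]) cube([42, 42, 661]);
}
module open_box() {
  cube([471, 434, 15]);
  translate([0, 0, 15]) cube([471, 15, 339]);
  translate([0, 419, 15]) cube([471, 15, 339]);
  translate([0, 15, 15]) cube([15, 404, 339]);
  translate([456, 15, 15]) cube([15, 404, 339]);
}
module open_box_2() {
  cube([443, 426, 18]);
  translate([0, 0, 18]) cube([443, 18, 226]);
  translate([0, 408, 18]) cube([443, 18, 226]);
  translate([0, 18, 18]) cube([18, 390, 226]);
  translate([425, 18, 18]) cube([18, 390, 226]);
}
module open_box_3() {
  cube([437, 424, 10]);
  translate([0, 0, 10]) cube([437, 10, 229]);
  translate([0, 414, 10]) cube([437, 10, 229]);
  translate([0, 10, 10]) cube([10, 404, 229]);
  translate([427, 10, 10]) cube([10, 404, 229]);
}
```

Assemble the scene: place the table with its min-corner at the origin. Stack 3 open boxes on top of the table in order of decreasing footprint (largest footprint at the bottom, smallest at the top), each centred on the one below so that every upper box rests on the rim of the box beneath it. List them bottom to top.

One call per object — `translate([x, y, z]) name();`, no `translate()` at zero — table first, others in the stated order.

table();
translate([329, 180, 695]) open_box();
translate([343, 184, 1049]) open_box_2();
translate([346, 185, 1293]) open_box_3();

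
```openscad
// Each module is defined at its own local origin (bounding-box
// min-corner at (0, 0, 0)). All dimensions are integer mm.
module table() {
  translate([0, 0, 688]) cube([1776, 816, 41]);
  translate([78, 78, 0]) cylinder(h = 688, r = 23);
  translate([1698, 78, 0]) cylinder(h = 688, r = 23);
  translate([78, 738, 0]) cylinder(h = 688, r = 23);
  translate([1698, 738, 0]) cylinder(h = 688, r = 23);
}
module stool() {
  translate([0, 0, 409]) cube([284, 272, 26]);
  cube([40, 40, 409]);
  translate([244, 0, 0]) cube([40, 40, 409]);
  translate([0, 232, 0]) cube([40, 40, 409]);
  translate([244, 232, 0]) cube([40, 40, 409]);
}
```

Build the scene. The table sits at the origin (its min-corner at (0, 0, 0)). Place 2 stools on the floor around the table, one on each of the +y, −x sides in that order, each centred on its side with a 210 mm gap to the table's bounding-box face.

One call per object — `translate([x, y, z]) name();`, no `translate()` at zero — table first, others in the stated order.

table();
translate([746, 1026, 0]) stool();
translate([-494, 272, 0]) stool();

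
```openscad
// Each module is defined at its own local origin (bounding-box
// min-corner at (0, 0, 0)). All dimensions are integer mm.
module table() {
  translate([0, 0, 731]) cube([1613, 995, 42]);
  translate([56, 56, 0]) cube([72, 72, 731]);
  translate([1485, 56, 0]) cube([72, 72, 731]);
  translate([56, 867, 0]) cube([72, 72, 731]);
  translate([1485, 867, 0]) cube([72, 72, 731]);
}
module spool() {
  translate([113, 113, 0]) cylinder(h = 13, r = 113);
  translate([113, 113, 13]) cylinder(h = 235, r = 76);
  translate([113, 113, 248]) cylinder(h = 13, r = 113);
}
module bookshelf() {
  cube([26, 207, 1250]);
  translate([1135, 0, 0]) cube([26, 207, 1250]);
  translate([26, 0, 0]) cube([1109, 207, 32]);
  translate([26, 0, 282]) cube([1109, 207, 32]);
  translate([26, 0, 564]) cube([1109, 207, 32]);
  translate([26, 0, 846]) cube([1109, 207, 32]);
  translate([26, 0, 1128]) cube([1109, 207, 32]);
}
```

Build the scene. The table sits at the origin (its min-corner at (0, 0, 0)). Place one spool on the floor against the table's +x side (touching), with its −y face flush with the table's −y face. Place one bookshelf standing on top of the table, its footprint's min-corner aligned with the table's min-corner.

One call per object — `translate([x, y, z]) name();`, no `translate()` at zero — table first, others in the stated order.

table();
translate([1613, 0, 0]) spool();
translate([0, 0, 773]) bookshelf();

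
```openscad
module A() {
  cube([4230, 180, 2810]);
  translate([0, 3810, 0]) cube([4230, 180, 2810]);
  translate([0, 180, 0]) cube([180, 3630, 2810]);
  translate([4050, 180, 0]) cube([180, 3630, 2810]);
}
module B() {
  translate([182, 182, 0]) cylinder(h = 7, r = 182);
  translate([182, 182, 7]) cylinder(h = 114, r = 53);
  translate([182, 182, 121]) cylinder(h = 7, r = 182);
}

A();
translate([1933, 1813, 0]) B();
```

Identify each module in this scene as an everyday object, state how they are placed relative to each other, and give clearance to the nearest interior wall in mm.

A is a house frame. B is a spool. The spool sits inside the house frame, centred. The clearance to the nearest interior wall is 1633 mm.

Clearances: x = 1753, y = 1633; minimum 1633 mm.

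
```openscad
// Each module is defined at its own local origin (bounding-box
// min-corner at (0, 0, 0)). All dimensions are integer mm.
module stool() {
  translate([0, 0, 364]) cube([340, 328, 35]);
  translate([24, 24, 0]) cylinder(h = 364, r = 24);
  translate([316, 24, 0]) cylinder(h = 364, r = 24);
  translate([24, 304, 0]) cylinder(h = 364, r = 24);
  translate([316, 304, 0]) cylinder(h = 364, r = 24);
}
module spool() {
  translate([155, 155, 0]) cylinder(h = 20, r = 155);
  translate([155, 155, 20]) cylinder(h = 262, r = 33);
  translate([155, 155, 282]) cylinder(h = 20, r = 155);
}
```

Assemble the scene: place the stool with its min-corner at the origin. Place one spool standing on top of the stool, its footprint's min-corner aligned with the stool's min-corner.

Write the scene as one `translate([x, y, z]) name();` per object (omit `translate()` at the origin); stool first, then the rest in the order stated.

stool();
translate([0, 0, 399]) spool();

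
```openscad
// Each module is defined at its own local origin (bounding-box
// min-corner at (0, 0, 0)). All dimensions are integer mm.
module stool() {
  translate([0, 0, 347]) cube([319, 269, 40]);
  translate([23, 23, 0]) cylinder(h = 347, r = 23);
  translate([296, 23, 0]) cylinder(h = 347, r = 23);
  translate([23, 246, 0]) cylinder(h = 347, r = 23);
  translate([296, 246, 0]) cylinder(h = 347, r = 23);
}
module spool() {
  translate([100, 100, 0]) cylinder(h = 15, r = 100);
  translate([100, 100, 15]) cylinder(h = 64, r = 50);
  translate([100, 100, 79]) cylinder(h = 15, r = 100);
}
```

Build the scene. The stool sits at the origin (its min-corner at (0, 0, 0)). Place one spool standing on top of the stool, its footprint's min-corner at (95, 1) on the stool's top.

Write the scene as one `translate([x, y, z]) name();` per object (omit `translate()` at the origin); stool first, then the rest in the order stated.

stool();
translate([95, 1, 387]) spool();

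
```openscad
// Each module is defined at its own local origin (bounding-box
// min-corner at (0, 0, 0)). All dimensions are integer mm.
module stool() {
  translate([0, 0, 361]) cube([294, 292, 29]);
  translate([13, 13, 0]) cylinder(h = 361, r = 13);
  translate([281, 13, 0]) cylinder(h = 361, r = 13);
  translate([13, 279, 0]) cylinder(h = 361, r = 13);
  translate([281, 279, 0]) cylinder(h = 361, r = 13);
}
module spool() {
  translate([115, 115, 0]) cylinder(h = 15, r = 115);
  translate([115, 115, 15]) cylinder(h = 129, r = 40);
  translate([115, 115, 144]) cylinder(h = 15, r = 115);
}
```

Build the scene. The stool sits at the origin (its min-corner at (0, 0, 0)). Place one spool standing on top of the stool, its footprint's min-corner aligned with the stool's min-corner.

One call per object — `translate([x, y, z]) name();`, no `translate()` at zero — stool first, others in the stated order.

stool();
translate([0, 0, 390]) spool();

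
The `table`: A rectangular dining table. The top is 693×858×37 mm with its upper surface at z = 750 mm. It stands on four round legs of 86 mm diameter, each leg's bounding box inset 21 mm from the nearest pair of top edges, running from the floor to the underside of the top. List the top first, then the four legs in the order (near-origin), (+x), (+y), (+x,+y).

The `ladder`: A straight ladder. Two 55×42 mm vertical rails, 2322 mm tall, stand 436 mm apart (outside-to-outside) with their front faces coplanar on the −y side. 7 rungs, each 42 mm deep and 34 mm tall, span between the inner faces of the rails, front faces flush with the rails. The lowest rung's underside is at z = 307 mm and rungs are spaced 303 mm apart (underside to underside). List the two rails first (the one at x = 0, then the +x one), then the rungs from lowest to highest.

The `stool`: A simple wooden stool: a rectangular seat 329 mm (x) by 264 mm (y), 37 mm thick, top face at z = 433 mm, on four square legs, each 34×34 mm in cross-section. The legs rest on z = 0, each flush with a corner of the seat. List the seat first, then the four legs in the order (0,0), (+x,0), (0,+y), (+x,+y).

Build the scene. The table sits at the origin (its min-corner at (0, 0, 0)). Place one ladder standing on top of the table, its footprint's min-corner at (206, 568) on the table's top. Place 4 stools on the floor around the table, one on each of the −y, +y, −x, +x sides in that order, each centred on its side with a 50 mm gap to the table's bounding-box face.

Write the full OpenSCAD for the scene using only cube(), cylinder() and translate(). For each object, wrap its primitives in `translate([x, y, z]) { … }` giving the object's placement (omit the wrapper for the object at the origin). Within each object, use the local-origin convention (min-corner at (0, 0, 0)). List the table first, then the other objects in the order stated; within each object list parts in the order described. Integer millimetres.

translate([0, 0, 713]) cube([693, 858, 37]);
translate([64, 64, 0]) cylinder(h = 713, r = 43);
translate([629, 64, 0]) cylinder(h = 713, r = 43);
translate([64, 794, 0]) cylinder(h = 713, r = 43);
translate([629, 794, 0]) cylinder(h = 713, r = 43);
translate([206, 568, 750]) {
  cube([55, 42, 2322]);
  translate([381, 0, 0]) cube([55, 42, 2322]);
  translate([55, 0, 307]) cube([326, 42, 34]);
  translate([55, 0, 610]) cube([326, 42, 34]);
  translate([55, 0, 913]) cube([326, 42, 34]);
  translate([55, 0, 1216]) cube([326, 42, 34]);
  translate([55, 0, 1519]) cube([326, 42, 34]);
  translate([55, 0, 1822]) cube([326, 42, 34]);
  translate([55, 0, 2125]) cube([326, 42, 34]);
}
translate([182, -314, 0]) {
  translate([0, 0, 396]) cube([329, 264, 37]);
  cube([34, 34, 396]);
  translate([295, 0, 0]) cube([34, 34, 396]);
  translate([0, 230, 0]) cube([34, 34, 396]);
  translate([295, 230, 0]) cube([34, 34, 396]);
}
translate([182, 908, 0]) {
  translate([0, 0, 396]) cube([329, 264, 37]);
  cube([34, 34, 396]);
  translate([295, 0, 0]) cube([34, 34, 396]);
  translate([0, 230, 0]) cube([34, 34, 396]);
  translate([295, 230, 0]) cube([34, 34, 396]);
}
translate([-379, 297, 0]) {
  translate([0, 0, 396]) cube([329, 264, 37]);
  cube([34, 34, 396]);
  translate([295, 0, 0]) cube([34, 34, 396]);
  translate([0, 230, 0]) cube([34, 34, 396]);
  translate([295, 230, 0]) cube([34, 34, 396]);
}
translate([743, 297, 0]) {
  translate([0, 0, 396]) cube([329, 264, 37]);
  cube([34, 34, 396]);
  translate([295, 0, 0]) cube([34, 34, 396]);
  translate([0, 230, 0]) cube([34, 34, 396]);
  translate([295, 230, 0]) cube([34, 34, 396]);
}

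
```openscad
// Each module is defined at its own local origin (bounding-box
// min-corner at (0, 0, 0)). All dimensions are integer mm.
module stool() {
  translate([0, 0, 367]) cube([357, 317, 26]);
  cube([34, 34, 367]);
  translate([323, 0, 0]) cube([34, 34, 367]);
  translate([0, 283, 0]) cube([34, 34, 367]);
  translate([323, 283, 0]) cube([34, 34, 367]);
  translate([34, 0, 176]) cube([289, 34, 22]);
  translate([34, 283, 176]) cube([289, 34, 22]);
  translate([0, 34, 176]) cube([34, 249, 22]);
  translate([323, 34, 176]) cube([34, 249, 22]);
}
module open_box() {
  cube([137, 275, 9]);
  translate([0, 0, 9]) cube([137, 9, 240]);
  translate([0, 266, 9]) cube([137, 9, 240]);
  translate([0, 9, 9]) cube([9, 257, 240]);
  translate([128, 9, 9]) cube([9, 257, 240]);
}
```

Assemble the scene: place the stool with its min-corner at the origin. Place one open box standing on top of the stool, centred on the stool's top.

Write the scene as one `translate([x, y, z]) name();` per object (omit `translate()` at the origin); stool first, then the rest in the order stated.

stool();
translate([110, 21, 393]) open_box();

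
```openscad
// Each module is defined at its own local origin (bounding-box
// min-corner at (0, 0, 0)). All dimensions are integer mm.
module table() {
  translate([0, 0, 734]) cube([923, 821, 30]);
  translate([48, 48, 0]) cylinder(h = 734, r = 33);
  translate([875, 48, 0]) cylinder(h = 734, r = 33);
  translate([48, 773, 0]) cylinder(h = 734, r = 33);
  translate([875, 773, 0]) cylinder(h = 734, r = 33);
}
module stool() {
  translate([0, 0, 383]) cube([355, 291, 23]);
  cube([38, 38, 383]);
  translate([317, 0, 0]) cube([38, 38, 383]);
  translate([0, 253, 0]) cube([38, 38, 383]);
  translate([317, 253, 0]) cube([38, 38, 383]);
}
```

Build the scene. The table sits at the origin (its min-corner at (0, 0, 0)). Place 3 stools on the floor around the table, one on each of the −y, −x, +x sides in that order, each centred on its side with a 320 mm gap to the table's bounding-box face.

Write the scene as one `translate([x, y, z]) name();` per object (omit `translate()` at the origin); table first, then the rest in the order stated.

table();
translate([284, -611, 0]) stool();
translate([-675, 265, 0]) stool();
translate([1243, 265, 0]) stool();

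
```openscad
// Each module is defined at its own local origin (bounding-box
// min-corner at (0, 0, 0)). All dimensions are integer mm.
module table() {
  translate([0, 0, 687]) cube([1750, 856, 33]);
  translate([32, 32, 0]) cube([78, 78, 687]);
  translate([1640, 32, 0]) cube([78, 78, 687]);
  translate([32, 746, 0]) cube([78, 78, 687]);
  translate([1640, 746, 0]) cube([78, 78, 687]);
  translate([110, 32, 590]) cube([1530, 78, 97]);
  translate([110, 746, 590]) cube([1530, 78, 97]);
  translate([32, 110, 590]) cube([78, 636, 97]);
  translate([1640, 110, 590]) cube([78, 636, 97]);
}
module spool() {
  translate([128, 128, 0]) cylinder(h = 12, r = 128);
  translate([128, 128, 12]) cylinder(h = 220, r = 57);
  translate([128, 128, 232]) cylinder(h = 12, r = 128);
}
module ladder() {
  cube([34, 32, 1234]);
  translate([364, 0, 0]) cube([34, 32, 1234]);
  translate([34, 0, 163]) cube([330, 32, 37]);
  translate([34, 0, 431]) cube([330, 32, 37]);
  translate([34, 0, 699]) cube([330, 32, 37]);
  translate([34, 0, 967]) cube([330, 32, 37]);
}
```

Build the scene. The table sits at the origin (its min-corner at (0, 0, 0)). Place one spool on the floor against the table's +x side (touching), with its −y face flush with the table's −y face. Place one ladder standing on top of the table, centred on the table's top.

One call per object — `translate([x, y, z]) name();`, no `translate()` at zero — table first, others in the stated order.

table();
translate([1750, 0, 0]) spool();
translate([676, 412, 720]) ladder();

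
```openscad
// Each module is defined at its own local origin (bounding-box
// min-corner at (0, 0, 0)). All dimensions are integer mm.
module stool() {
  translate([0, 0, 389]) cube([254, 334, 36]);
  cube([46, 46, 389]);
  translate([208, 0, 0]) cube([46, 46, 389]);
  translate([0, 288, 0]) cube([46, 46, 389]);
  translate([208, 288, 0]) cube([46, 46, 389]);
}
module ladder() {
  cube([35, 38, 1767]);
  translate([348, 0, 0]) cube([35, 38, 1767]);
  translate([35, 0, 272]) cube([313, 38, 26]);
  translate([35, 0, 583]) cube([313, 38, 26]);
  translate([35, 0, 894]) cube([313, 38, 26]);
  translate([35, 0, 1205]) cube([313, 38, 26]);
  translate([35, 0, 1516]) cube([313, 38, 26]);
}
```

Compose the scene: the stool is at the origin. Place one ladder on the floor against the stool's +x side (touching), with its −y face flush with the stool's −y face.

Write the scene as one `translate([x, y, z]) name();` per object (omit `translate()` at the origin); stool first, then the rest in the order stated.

stool();
translate([254, 0, 0]) ladder();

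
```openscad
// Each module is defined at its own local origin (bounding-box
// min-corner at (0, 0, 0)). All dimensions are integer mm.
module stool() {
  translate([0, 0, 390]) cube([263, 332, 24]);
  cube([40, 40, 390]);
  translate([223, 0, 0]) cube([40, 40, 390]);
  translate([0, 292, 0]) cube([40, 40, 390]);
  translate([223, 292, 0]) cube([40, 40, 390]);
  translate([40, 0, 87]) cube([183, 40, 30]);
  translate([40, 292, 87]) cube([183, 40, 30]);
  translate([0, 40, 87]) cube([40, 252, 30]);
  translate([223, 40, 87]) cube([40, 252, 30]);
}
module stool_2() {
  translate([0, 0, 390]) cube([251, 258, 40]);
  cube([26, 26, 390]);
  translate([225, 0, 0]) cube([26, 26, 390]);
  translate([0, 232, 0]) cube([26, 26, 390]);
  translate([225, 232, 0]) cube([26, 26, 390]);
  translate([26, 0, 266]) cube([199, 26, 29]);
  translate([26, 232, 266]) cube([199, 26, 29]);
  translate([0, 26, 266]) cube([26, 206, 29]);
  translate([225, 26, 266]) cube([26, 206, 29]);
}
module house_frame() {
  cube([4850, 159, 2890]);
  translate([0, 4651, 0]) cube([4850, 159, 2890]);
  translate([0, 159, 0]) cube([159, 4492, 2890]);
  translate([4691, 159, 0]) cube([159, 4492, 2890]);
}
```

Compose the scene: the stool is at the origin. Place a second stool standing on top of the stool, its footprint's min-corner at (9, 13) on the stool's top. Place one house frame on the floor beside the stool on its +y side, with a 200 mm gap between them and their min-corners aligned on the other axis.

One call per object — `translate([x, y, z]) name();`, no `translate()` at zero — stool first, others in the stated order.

stool();
translate([9, 13, 414]) stool_2();
translate([0, 532, 0]) house_frame();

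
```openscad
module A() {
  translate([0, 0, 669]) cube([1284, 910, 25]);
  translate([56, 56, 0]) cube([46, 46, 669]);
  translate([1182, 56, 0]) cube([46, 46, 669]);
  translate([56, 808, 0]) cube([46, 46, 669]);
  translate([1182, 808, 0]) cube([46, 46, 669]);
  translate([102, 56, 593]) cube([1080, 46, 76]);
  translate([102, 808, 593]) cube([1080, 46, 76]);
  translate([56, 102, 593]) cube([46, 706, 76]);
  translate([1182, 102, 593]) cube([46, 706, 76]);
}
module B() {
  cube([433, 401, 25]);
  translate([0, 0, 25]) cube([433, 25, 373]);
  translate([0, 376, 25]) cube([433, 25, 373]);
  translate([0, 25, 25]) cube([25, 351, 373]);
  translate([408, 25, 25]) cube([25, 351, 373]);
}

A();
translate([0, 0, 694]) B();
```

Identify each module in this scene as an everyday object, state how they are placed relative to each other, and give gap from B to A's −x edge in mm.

A is a table. B is an open box. The open box is on top of the table. The gap from the open box to the table's −x edge is 0 mm.

The open box's min-x is at 0; the table's min-x is 0; gap = 0 mm.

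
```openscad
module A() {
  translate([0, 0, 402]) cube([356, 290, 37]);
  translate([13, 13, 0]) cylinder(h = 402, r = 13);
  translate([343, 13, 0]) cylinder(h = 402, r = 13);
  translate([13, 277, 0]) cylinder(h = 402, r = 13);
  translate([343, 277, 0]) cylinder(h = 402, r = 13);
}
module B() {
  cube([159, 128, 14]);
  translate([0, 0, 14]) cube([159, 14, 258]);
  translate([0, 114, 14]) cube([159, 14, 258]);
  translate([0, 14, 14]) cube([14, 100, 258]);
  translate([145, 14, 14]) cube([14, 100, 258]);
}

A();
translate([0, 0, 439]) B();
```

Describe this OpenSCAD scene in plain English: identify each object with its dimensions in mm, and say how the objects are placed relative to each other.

A is a four-legged stool. The seat is a 356×290×37 mm slab whose top surface is at z = 439 mm; four round legs, each 26 mm in diameter, run from the floor (z = 0) to the underside of the seat, each leg's axis is inset half a diameter from the nearest pair of seat edges (so the leg's bounding box is flush with the corner).

B is an open storage box with external size 159×128×272 mm and wall thickness 14 mm (the base is also 14 mm thick). The base covers the whole footprint; the four walls stand on the base, with the y-facing walls full-width and the x-facing walls fitting between their inner faces.

The open box is on top of the stool.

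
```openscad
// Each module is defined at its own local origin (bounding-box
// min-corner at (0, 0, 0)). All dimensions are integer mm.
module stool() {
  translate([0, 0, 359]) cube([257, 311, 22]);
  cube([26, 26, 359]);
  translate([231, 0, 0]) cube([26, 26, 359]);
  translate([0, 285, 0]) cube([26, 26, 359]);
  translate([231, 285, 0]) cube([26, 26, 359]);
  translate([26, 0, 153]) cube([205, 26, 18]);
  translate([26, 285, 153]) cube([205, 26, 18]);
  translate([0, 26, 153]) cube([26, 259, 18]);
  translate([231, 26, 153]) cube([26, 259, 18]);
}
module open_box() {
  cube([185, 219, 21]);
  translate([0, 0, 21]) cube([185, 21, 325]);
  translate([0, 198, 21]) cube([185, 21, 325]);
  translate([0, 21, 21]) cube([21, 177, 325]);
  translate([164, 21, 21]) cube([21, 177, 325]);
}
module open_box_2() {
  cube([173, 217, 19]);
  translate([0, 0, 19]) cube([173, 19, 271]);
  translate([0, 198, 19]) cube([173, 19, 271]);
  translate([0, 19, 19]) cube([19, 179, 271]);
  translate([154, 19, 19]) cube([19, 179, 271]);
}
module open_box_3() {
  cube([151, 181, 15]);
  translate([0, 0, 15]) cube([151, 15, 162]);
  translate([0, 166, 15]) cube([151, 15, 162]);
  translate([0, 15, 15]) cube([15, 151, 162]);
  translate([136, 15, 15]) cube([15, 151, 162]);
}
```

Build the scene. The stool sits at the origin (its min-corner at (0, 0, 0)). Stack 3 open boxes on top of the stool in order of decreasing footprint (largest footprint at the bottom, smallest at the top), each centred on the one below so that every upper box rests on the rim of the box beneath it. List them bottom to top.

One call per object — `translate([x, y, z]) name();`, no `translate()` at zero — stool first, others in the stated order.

stool();
translate([36, 46, 381]) open_box();
translate([42, 47, 727]) open_box_2();
translate([53, 65, 1017]) open_box_3();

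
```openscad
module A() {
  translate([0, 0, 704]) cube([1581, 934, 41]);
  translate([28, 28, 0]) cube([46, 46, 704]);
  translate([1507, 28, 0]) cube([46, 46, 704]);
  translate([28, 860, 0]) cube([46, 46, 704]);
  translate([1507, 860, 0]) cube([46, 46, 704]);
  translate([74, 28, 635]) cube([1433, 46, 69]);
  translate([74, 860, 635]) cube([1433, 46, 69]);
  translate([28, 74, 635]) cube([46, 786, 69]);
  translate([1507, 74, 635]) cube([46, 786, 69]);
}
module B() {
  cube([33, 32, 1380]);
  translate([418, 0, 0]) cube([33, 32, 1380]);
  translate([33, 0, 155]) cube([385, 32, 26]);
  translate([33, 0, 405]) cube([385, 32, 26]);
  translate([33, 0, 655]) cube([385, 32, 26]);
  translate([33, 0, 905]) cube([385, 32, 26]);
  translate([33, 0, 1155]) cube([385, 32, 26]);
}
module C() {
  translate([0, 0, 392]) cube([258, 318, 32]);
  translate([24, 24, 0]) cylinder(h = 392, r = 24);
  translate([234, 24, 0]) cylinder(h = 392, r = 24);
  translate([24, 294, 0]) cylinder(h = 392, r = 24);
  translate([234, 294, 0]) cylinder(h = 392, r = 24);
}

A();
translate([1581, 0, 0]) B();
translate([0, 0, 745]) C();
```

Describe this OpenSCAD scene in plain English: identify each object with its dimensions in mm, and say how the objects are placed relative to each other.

A is a table with a 1581×934 mm rectangular top, 41 mm thick, top surface at z = 745 mm, supported by four 46×46 mm square legs, each inset 28 mm from the nearest pair of top edges, running from the floor. Four apron rails, 46 mm thick and 69 mm tall, run between adjacent legs with their top edges flush with the underside of the top and their outer faces flush with the legs' outer faces.

B is a straight ladder. Two 33×32 mm vertical rails, 1380 mm tall, stand 451 mm apart (outside-to-outside) with their front faces coplanar on the −y side. 5 rungs, each 32 mm deep and 26 mm tall, span between the inner faces of the rails, front faces flush with the rails. The lowest rung's underside is at z = 155 mm and rungs are spaced 250 mm apart (underside to underside).

C is a simple wooden stool: a rectangular seat 258 mm (x) by 318 mm (y), 32 mm thick, top face at z = 424 mm, on four round legs, each 48 mm in diameter. The legs rest on z = 0, each leg's axis is inset half a diameter from the nearest pair of seat edges (so the leg's bounding box is flush with the corner).

The ladder is against the table's +x side, with their −y faces flush. The stool is on top of the table.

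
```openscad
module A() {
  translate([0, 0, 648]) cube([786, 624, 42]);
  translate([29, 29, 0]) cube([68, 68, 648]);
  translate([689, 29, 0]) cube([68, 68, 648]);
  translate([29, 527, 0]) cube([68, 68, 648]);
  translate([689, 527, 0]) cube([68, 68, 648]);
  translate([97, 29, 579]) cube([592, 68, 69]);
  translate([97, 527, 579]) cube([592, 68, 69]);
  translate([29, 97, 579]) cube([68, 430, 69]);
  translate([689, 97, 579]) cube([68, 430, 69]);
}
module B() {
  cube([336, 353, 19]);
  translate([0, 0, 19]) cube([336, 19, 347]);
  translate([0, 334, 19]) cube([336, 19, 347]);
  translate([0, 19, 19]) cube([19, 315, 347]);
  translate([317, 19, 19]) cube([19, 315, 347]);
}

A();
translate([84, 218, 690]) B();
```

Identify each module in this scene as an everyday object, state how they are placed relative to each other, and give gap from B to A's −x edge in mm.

The open box's min-x is at 84; the table's min-x is 0; gap = 84 mm.

A is a table. B is an open box. The open box is on top of the table. The gap from the open box to the table's −x edge is 84 mm.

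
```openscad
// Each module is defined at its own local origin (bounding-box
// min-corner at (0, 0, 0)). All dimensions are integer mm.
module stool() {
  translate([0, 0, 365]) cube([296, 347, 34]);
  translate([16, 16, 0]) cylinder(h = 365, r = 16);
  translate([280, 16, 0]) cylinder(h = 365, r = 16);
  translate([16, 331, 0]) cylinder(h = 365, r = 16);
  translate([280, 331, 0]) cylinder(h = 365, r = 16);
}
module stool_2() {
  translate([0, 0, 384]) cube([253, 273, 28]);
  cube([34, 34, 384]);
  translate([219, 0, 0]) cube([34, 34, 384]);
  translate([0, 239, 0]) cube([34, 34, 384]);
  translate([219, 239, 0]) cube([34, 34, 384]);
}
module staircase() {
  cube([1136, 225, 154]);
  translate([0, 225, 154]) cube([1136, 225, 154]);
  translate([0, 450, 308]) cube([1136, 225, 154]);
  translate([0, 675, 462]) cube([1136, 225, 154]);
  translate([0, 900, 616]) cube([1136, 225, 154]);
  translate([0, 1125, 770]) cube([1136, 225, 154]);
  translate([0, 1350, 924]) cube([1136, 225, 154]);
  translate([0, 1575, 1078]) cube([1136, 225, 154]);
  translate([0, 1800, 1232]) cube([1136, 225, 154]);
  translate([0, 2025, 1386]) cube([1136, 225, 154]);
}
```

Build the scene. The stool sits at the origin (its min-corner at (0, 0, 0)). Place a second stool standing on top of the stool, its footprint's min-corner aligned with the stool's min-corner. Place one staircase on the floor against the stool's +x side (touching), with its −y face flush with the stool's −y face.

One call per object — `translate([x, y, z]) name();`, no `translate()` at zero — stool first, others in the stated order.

stool();
translate([0, 0, 399]) stool_2();
translate([296, 0, 0]) staircase();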